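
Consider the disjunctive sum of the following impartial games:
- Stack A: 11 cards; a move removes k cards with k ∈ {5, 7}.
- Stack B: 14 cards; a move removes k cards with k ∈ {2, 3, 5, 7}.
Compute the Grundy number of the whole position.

0

Grundy values for stack A (subtraction set {5, 7}):
k:     0  1  2  3  4  5  6  7  8  9 10 11
g(k):  0  0  0  0  0  1  1  1  1  1  2  2
So g(11) = 2.
Grundy values for stack B (subtraction set {2, 3, 5, 7}):
k:     0  1  2  3  4  5  6  7  8  9 10 11 12 13 14
g(k):  0  0  1  1  2  2  3  3  4  0  0  1  1  2  2
So g(14) = 2.
The value of a disjunctive sum is the nim-sum of the parts.
Combined value = 2 ⊕ 2 = 0.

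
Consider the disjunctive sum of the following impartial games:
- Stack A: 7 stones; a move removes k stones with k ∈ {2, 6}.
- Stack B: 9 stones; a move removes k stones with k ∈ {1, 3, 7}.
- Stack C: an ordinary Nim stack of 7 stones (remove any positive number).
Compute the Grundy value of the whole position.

7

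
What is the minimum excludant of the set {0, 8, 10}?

1

0 is in the set but 1 is not, so the mex is 1.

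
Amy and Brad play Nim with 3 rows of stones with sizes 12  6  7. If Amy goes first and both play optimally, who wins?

Amy wins

Compute the nim-sum pairwise:
12 ^ 6 = 10
10 ^ 7 = 13
The nim-sum is 13 ≠ 0, so this is an N-position: the player to move can win; Amy has a winning move.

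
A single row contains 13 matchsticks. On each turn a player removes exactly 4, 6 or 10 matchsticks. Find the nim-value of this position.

3

Build the Grundy sequence with g(k) = mex{g(k−s) : s ∈ {4, 6, 10}, s ≤ k}:
k:     0  1  2  3  4  5  6  7  8  9 10 11 12 13
g(k):  0  0  0  0  1  1  1  1  2  2  2  2  3  3
So g(13) = 3.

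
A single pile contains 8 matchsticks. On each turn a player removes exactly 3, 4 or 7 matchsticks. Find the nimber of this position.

Compute g(0), g(1), … for moves {3, 4, 7}:
g(0) = mex{} = 0
g(1) = mex{} = 0
g(2) = mex{} = 0
g(3) = mex{0} = 1
g(4) = mex{0} = 1
g(5) = mex{0} = 1
g(6) = mex{0,1} = 2
g(7) = mex{0,1} = 2
g(8) = mex{0,1} = 2
So g(8) = 2.

2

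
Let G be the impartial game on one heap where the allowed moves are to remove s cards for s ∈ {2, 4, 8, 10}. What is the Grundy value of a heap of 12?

Build the Grundy sequence with g(k) = mex{g(k−s) : s ∈ {2, 4, 8, 10}, s ≤ k}:
k:     0  1  2  3  4  5  6  7  8  9 10 11 12
g(k):  0  0  1  1  2  2  0  0  1  1  2  2  0
So g(12) = 0.

0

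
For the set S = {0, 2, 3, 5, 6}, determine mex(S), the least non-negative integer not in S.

0 is in the set but 1 is not, so the mex is 1.

1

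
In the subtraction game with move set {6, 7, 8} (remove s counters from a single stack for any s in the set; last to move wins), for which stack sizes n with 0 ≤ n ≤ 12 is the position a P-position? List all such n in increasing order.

0, 1, 2, 3, 4, 5

Compute g(0), g(1), … for moves {6, 7, 8}:
g(0) = mex{} = 0
g(1) = mex{} = 0
g(2) = mex{} = 0
g(3) = mex{} = 0
g(4) = mex{} = 0
g(5) = mex{} = 0
g(6) = mex{0} = 1
g(7) = mex{0} = 1
g(8) = mex{0} = 1
g(9) = mex{0} = 1
g(10) = mex{0} = 1
g(11) = mex{0} = 1
g(12) = mex{0,1} = 2
The P-positions (g = 0) in 0..12 are 0, 1, 2, 3, 4, 5.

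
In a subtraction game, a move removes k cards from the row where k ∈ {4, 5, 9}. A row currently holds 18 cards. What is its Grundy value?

1

Build the Grundy sequence with g(k) = mex{g(k−s) : s ∈ {4, 5, 9}, s ≤ k}:
k:     0  1  2  3  4  5  6  7  8  9 10 11 12 13 14 15 16 17 18
g(k):  0  0  0  0  1  1  1  1  2  2  2  2  3  0  0  0  0  1  1
So g(18) = 1.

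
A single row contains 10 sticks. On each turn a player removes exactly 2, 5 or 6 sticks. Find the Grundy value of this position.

1

Grundy values for subtraction set {2, 5, 6}:
g(0) = mex{} = 0
g(1) = mex{} = 0
g(2) = mex{0} = 1
g(3) = mex{0} = 1
g(4) = mex{1} = 0
g(5) = mex{0,1} = 2
g(6) = mex{0} = 1
g(7) = mex{0,1,2} = 3
g(8) = mex{1} = 0
g(9) = mex{0,1,3} = 2
g(10) = mex{0,2} = 1
So g(10) = 1.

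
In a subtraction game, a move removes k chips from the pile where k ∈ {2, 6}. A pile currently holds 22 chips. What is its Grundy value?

Build the Grundy sequence with g(k) = mex{g(k−s) : s ∈ {2, 6}, s ≤ k}:
k:     0  1  2  3  4  5  6  7  8  9 10 11 12 13 14 15 16 17 18 19 20 21 22
g(k):  0  0  1  1  0  0  1  1  0  0  1  1  0  0  1  1  0  0  1  1  0  0  1
So g(22) = 1.

1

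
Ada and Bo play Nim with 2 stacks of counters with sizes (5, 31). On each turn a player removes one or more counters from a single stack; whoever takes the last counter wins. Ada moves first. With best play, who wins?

Ada wins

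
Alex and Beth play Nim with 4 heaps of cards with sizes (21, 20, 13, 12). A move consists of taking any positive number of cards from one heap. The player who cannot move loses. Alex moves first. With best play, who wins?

Beth wins

Write each in binary and XOR column by column:
  10101  (21)
  10100  (20)
  01101  (13)
  01100  (12)
  -----
  00000  (0)
The nim-sum is 0, so this is a P-position: the player to move is in a losing position under optimal play; Alex is about to move from it and so loses — Beth wins.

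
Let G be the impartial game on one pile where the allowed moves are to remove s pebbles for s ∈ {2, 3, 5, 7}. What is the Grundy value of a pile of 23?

Compute g(0), g(1), … for moves {2, 3, 5, 7}:
k:     0  1  2  3  4  5  6  7  8  9 10 11 12 13 14 15 16 17 18 19 20 21 22 23
g(k):  0  0  1  1  2  2  3  3  4  0  0  1  1  2  2  3  3  4  0  0  1  1  2  2
So g(23) = 2.

2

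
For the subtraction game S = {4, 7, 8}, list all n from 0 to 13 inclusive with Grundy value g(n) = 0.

0, 1, 2, 3, 12, 13

Compute g(0), g(1), … for moves {4, 7, 8}:
g(0) = mex{} = 0
g(1) = mex{} = 0
g(2) = mex{} = 0
g(3) = mex{} = 0
g(4) = mex{0} = 1
g(5) = mex{0} = 1
g(6) = mex{0} = 1
g(7) = mex{0} = 1
g(8) = mex{0,1} = 2
g(9) = mex{0,1} = 2
g(10) = mex{0,1} = 2
g(11) = mex{0,1} = 2
g(12) = mex{1,2} = 0
g(13) = mex{1,2} = 0
The P-positions (g = 0) in 0..13 are 0, 1, 2, 3, 12, 13.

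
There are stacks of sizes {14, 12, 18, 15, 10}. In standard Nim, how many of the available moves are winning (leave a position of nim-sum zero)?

1

Compute the nim-sum pairwise:
14 ⊕ 12 = 2
2 ⊕ 18 = 16
16 ⊕ 15 = 31
31 ⊕ 10 = 21
The overall nim-sum is X = 21. A stack of size p has a winning move iff p XOR X < p (reduce it to p XOR X).
  14: 14 XOR 21 = 27 ≥ 14 — no move.
  12: 12 XOR 21 = 25 ≥ 12 — no move.
  18: 18 XOR 21 = 7 < 18 — winning move (to 7).
  15: 15 XOR 21 = 26 ≥ 15 — no move.
  10: 10 XOR 21 = 31 ≥ 10 — no move.
That gives 1 winning move.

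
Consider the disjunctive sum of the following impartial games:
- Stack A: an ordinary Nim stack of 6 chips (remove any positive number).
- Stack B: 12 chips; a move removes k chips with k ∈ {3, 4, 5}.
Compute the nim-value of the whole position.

Stack A is a plain Nim stack of size 6, so its Grundy value is 6.
Build the Grundy sequence for stack B with g(k) = mex{g(k−s) : s ∈ {3, 4, 5}, s ≤ k}:
k:     0  1  2  3  4  5  6  7  8  9 10 11 12
g(k):  0  0  0  1  1  1  2  2  0  0  0  1  1
So g(12) = 1.
The value of a disjunctive sum is the nim-sum of the parts.
Combined value = 6 ⊕ 1 = 7.

7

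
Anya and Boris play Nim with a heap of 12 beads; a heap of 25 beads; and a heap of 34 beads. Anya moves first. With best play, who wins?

Anya wins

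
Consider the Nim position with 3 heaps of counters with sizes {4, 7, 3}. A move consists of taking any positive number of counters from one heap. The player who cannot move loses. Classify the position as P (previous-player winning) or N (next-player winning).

Nim-sum: 4 ⊕ 7 ⊕ 3 = 0.
The nim-sum is 0, so this is a P-position: the player to move is in a losing position under optimal play.

P-position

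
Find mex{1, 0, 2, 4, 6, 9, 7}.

3

The values 0, 1, 2 are all present; 3 is the first non-negative integer missing from the set.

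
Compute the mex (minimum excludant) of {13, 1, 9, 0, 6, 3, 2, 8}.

The values 0, 1, 2, 3 are all present; 4 is the first non-negative integer missing from the set.

4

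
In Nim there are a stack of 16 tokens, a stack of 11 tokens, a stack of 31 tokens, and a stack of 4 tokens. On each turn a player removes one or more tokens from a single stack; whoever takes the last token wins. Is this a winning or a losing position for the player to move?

Losing position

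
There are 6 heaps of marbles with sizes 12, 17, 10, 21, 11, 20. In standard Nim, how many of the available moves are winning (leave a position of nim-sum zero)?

Nim-sum: 12 XOR 17 XOR 10 XOR 21 XOR 11 XOR 20 = 29.
The overall nim-sum is X = 29. A heap of size p has a winning move iff p XOR X < p (reduce it to p XOR X).
  12: 12 XOR 29 = 17 ≥ 12 — no move.
  17: 17 XOR 29 = 12 < 17 — winning move (to 12).
  10: 10 XOR 29 = 23 ≥ 10 — no move.
  21: 21 XOR 29 = 8 < 21 — winning move (to 8).
  11: 11 XOR 29 = 22 ≥ 11 — no move.
  20: 20 XOR 29 = 9 < 20 — winning move (to 9).
That gives 3 winning moves.

3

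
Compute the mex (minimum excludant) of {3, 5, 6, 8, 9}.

0

0 is not in the set, so the mex is 0.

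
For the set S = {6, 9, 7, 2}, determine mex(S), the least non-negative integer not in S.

0

0 is not in the set, so the mex is 0.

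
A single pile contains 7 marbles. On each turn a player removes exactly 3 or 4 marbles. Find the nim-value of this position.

Build the Grundy sequence with g(k) = mex{g(k−s) : s ∈ {3, 4}, s ≤ k}:
k:     0  1  2  3  4  5  6  7
g(k):  0  0  0  1  1  1  2  0
So g(7) = 0.

0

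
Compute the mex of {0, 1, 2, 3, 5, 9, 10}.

4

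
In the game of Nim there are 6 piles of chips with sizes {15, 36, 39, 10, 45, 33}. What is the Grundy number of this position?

10

In binary:
  001111  (15)
  100100  (36)
  100111  (39)
  001010  (10)
  101101  (45)
  100001  (33)
  ------
  001010  (10)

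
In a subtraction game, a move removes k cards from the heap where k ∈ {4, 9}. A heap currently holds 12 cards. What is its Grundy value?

1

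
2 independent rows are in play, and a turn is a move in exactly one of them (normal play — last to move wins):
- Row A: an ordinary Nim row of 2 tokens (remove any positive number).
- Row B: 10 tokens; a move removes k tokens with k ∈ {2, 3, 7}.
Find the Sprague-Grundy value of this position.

2

Row A is a plain Nim row of size 2, so its Grundy value is 2.
Grundy values for row B (subtraction set {2, 3, 7}):
g(0) = mex{} = 0
g(1) = mex{} = 0
g(2) = mex{0} = 1
g(3) = mex{0} = 1
g(4) = mex{0,1} = 2
g(5) = mex{1} = 0
g(6) = mex{1,2} = 0
g(7) = mex{0,2} = 1
g(8) = mex{0} = 1
g(9) = mex{0,1} = 2
g(10) = mex{1} = 0
So g(10) = 0.
The value of a disjunctive sum is the nim-sum of the parts.
Combined value = 2 XOR 0 = 2.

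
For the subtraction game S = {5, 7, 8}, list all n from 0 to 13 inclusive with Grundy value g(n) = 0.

0, 1, 2, 3, 4, 13

Grundy values for subtraction set {5, 7, 8}:
k:     0  1  2  3  4  5  6  7  8  9 10 11 12 13
g(k):  0  0  0  0  0  1  1  1  1  1  2  2  2  0
The P-positions (g = 0) in 0..13 are 0, 1, 2, 3, 4, 13.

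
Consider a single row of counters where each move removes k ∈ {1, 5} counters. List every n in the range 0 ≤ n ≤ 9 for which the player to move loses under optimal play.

0, 2, 4, 6, 8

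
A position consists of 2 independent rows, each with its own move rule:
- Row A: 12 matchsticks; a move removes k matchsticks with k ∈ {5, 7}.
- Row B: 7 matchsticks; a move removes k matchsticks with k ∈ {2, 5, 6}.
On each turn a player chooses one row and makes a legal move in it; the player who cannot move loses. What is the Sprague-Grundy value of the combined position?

3

For row A, compute g(0), g(1), … with moves {5, 7}:
k:     0  1  2  3  4  5  6  7  8  9 10 11 12
g(k):  0  0  0  0  0  1  1  1  1  1  2  2  0
So g(12) = 0.
Build the Grundy sequence for row B with g(k) = mex{g(k−s) : s ∈ {2, 5, 6}, s ≤ k}:
g(0) = mex{} = 0
g(1) = mex{} = 0
g(2) = mex{0} = 1
g(3) = mex{0} = 1
g(4) = mex{1} = 0
g(5) = mex{0,1} = 2
g(6) = mex{0} = 1
g(7) = mex{0,1,2} = 3
So g(7) = 3.
The value of a disjunctive sum is the nim-sum of the parts.
Combined value = 0 XOR 3 = 3.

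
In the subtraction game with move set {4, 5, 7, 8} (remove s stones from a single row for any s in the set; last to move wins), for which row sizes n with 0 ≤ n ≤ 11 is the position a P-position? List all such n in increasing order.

0, 1, 2, 3

Grundy values for subtraction set {4, 5, 7, 8}:
k:     0  1  2  3  4  5  6  7  8  9 10 11
g(k):  0  0  0  0  1  1  1  1  2  2  2  2
The P-positions (g = 0) in 0..11 are 0, 1, 2, 3.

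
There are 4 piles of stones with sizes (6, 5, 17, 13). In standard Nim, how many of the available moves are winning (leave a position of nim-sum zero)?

1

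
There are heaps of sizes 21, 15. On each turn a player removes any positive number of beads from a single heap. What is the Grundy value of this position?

26

Nim-sum: 21 XOR 15 = 26.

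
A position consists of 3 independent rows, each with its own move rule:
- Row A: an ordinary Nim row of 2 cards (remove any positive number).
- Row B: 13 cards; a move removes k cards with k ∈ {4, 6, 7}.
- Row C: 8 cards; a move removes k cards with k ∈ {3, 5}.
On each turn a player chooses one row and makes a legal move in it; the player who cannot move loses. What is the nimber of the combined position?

2

Row A is a plain Nim row of size 2, so its Grundy value is 2.
Grundy values for row B (subtraction set {4, 6, 7}):
g(0) = mex{} = 0
g(1) = mex{} = 0
g(2) = mex{} = 0
g(3) = mex{} = 0
g(4) = mex{0} = 1
g(5) = mex{0} = 1
g(6) = mex{0} = 1
g(7) = mex{0} = 1
g(8) = mex{0,1} = 2
g(9) = mex{0,1} = 2
g(10) = mex{0,1} = 2
g(11) = mex{1} = 0
g(12) = mex{1,2} = 0
g(13) = mex{1,2} = 0
So g(13) = 0.
For row C, compute g(0), g(1), … with moves {3, 5}:
g(0) = mex{} = 0
g(1) = mex{} = 0
g(2) = mex{} = 0
g(3) = mex{0} = 1
g(4) = mex{0} = 1
g(5) = mex{0} = 1
g(6) = mex{0,1} = 2
g(7) = mex{0,1} = 2
g(8) = mex{1} = 0
So g(8) = 0.
By the Sprague-Grundy theorem, the Grundy value of a sum of independent games is the XOR of the component values.
Combined value = 2 XOR 0 XOR 0 = 2.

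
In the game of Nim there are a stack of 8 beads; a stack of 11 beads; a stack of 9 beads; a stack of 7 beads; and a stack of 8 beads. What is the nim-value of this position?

Nim-sum: 8 ⊕ 11 ⊕ 9 ⊕ 7 ⊕ 8 = 5.

5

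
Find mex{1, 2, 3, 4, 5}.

0 is not in the set, so the mex is 0.

0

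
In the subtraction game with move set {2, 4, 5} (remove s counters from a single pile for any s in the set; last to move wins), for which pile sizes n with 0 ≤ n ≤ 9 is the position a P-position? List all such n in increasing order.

0, 1, 7, 8

Build the Grundy sequence with g(k) = mex{g(k−s) : s ∈ {2, 4, 5}, s ≤ k}:
k:     0  1  2  3  4  5  6  7  8  9
g(k):  0  0  1  1  2  2  3  0  0  1
The P-positions (g = 0) in 0..9 are 0, 1, 7, 8.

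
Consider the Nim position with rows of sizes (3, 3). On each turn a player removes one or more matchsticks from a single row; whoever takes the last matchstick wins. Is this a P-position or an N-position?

Write each in binary and XOR column by column:
  11  (3)
  11  (3)
  --
  00  (0)
The nim-sum is 0, so this is a P-position: the player to move is in a losing position under optimal play.

P-position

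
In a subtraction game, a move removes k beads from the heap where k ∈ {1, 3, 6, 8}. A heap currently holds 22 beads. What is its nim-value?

Compute g(0), g(1), … for moves {1, 3, 6, 8}:
k:     0  1  2  3  4  5  6  7  8  9 10 11 12 13 14 15 16 17 18 19 20 21 22
g(k):  0  1  0  1  0  1  2  3  2  0  1  0  1  0  1  2  3  2  0  1  0  1  0
So g(22) = 0.

0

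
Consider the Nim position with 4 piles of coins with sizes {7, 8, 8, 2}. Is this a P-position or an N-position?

Compute the nim-sum pairwise:
7 XOR 8 = 15
15 XOR 8 = 7
7 XOR 2 = 5
The nim-sum is 5 ≠ 0, so this is an N-position: the player to move can win.

N-position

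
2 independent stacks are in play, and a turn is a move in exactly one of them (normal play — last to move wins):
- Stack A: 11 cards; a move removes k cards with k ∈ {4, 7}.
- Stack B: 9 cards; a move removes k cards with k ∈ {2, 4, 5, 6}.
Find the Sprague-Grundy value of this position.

For stack A, compute g(0), g(1), … with moves {4, 7}:
g(0) = mex{} = 0
g(1) = mex{} = 0
g(2) = mex{} = 0
g(3) = mex{} = 0
g(4) = mex{0} = 1
g(5) = mex{0} = 1
g(6) = mex{0} = 1
g(7) = mex{0} = 1
g(8) = mex{0,1} = 2
g(9) = mex{0,1} = 2
g(10) = mex{0,1} = 2
g(11) = mex{1} = 0
So g(11) = 0.
Build the Grundy sequence for stack B with g(k) = mex{g(k−s) : s ∈ {2, 4, 5, 6}, s ≤ k}:
k:     0  1  2  3  4  5  6  7  8  9
g(k):  0  0  1  1  2  2  3  3  0  0
So g(9) = 0.
By the Sprague-Grundy theorem, the Grundy value of a sum of independent games is the XOR of the component values.
Combined value = 0 XOR 0 = 0.

0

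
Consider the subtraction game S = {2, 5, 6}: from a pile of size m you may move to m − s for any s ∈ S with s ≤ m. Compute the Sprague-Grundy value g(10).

1

Compute g(0), g(1), … for moves {2, 5, 6}:
k:     0  1  2  3  4  5  6  7  8  9 10
g(k):  0  0  1  1  0  2  1  3  0  2  1
So g(10) = 1.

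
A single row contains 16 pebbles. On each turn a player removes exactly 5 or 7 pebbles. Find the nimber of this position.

Grundy values for subtraction set {5, 7}:
k:     0  1  2  3  4  5  6  7  8  9 10 11 12 13 14 15 16
g(k):  0  0  0  0  0  1  1  1  1  1  2  2  0  0  0  0  0
So g(16) = 0.

0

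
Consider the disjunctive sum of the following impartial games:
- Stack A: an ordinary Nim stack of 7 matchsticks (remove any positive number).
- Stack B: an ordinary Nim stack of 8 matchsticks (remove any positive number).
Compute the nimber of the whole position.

Stack A is a plain Nim stack of size 7, so its Grundy value is 7.
Stack B is a plain Nim stack of size 8, so its Grundy value is 8.
By the Sprague-Grundy theorem, the Grundy value of a sum of independent games is the XOR of the component values.
Combined value = 7 XOR 8 = 15.

15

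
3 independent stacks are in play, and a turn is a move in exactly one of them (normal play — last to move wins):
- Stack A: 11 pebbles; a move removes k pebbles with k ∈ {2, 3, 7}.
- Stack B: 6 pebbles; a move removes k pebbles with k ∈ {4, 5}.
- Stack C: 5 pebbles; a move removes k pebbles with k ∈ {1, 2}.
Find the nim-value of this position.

Grundy values for stack A (subtraction set {2, 3, 7}):
g(0) = mex{} = 0
g(1) = mex{} = 0
g(2) = mex{0} = 1
g(3) = mex{0} = 1
g(4) = mex{0,1} = 2
g(5) = mex{1} = 0
g(6) = mex{1,2} = 0
g(7) = mex{0,2} = 1
g(8) = mex{0} = 1
g(9) = mex{0,1} = 2
g(10) = mex{1} = 0
g(11) = mex{1,2} = 0
So g(11) = 0.
Grundy values for stack B (subtraction set {4, 5}):
g(0) = mex{} = 0
g(1) = mex{} = 0
g(2) = mex{} = 0
g(3) = mex{} = 0
g(4) = mex{0} = 1
g(5) = mex{0} = 1
g(6) = mex{0} = 1
So g(6) = 1.
Grundy values for stack C (subtraction set {1, 2}):
g(0) = mex{} = 0
g(1) = mex{0} = 1
g(2) = mex{0,1} = 2
g(3) = mex{1,2} = 0
g(4) = mex{0,2} = 1
g(5) = mex{0,1} = 2
So g(5) = 2.
The value of a disjunctive sum is the nim-sum of the parts.
Combined value = 0 XOR 1 XOR 2 = 3.

3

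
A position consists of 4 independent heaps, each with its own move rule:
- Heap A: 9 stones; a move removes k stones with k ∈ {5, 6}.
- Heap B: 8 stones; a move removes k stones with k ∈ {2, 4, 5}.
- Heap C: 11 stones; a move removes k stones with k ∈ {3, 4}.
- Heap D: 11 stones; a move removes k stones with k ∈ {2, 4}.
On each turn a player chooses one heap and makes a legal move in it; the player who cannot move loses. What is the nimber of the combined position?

2

Build the Grundy sequence for heap A with g(k) = mex{g(k−s) : s ∈ {5, 6}, s ≤ k}:
g(0) = mex{} = 0
g(1) = mex{} = 0
g(2) = mex{} = 0
g(3) = mex{} = 0
g(4) = mex{} = 0
g(5) = mex{0} = 1
g(6) = mex{0} = 1
g(7) = mex{0} = 1
g(8) = mex{0} = 1
g(9) = mex{0} = 1
So g(9) = 1.
Grundy values for heap B (subtraction set {2, 4, 5}):
k:     0  1  2  3  4  5  6  7  8
g(k):  0  0  1  1  2  2  3  0  0
So g(8) = 0.
Build the Grundy sequence for heap C with g(k) = mex{g(k−s) : s ∈ {3, 4}, s ≤ k}:
g(0) = mex{} = 0
g(1) = mex{} = 0
g(2) = mex{} = 0
g(3) = mex{0} = 1
g(4) = mex{0} = 1
g(5) = mex{0} = 1
g(6) = mex{0,1} = 2
g(7) = mex{1} = 0
g(8) = mex{1} = 0
g(9) = mex{1,2} = 0
g(10) = mex{0,2} = 1
g(11) = mex{0} = 1
So g(11) = 1.
For heap D, compute g(0), g(1), … with moves {2, 4}:
g(0) = mex{} = 0
g(1) = mex{} = 0
g(2) = mex{0} = 1
g(3) = mex{0} = 1
g(4) = mex{0,1} = 2
g(5) = mex{0,1} = 2
g(6) = mex{1,2} = 0
g(7) = mex{1,2} = 0
g(8) = mex{0,2} = 1
g(9) = mex{0,2} = 1
g(10) = mex{0,1} = 2
g(11) = mex{0,1} = 2
So g(11) = 2.
The value of a disjunctive sum is the nim-sum of the parts.
Combined value = 1 ⊕ 0 ⊕ 1 ⊕ 2 = 2.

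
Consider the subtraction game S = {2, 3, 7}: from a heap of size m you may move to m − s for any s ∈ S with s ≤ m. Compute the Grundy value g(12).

1

Build the Grundy sequence with g(k) = mex{g(k−s) : s ∈ {2, 3, 7}, s ≤ k}:
k:     0  1  2  3  4  5  6  7  8  9 10 11 12
g(k):  0  0  1  1  2  0  0  1  1  2  0  0  1
So g(12) = 1.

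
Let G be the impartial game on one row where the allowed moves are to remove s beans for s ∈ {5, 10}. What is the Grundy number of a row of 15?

0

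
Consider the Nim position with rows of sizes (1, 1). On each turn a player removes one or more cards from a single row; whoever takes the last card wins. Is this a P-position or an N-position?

Bitwise XOR of the heap sizes:
  1  (1)
  1  (1)
  -
  0  (0)
The nim-sum is 0, so this is a P-position: the player to move is in a losing position under optimal play.

P-position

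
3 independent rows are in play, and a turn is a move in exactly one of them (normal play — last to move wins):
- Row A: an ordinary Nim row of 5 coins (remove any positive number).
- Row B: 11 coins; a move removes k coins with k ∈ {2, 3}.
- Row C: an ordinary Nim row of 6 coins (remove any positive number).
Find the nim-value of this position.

3

Row A is a plain Nim row of size 5, so its Grundy value is 5.
Build the Grundy sequence for row B with g(k) = mex{g(k−s) : s ∈ {2, 3}, s ≤ k}:
k:     0  1  2  3  4  5  6  7  8  9 10 11
g(k):  0  0  1  1  2  0  0  1  1  2  0  0
So g(11) = 0.
Row C is a plain Nim row of size 6, so its Grundy value is 6.
The value of a disjunctive sum is the nim-sum of the parts.
Combined value = 5 XOR 0 XOR 6 = 3.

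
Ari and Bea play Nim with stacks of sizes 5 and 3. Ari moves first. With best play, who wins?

Ari wins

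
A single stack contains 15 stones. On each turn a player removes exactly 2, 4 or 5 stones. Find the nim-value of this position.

0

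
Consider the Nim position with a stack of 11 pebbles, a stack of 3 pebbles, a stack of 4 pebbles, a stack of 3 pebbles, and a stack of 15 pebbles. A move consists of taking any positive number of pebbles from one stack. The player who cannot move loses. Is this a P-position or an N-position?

Nim-sum: 11 ⊕ 3 ⊕ 4 ⊕ 3 ⊕ 15 = 0.
The nim-sum is 0, so this is a P-position: the player to move is in a losing position under optimal play.

P-position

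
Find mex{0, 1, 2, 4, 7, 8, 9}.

The values 0, 1, 2 are all present; 3 is the first non-negative integer missing from the set.

3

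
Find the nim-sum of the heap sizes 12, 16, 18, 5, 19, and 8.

16

Nim-sum: 12 ^ 16 ^ 18 ^ 5 ^ 19 ^ 8 = 16.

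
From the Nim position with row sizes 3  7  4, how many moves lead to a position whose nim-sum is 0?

In binary:
  011  (3)
  111  (7)
  100  (4)
  ---
  000  (0)
The nim-sum is already 0, so every move leaves a nonzero nim-sum — there are no winning moves.

0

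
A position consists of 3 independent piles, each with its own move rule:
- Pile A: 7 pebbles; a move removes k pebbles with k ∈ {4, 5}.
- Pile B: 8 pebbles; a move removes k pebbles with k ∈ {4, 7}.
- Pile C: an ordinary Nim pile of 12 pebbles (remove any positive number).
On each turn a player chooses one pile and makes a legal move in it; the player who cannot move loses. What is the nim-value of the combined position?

15

Grundy values for pile A (subtraction set {4, 5}):
k:     0  1  2  3  4  5  6  7
g(k):  0  0  0  0  1  1  1  1
So g(7) = 1.
Grundy values for pile B (subtraction set {4, 7}):
g(0) = mex{} = 0
g(1) = mex{} = 0
g(2) = mex{} = 0
g(3) = mex{} = 0
g(4) = mex{0} = 1
g(5) = mex{0} = 1
g(6) = mex{0} = 1
g(7) = mex{0} = 1
g(8) = mex{0,1} = 2
So g(8) = 2.
Pile C is a plain Nim pile of size 12, so its Grundy value is 12.
The value of a disjunctive sum is the nim-sum of the parts.
Combined value = 1 XOR 2 XOR 12 = 15.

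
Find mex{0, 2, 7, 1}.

3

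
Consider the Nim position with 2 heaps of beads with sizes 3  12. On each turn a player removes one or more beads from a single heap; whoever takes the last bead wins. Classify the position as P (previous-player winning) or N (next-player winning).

N-position

Write each in binary and XOR column by column:
  0011  (3)
  1100  (12)
  ----
  1111  (15)
The nim-sum is 15 ≠ 0, so this is an N-position: the player to move can win.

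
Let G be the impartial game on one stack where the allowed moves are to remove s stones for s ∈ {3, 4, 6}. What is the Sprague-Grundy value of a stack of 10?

0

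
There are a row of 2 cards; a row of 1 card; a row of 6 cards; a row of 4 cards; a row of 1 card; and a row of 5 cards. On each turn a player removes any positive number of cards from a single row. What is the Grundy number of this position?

5

Nim-sum: 2 ⊕ 1 ⊕ 6 ⊕ 4 ⊕ 1 ⊕ 5 = 5.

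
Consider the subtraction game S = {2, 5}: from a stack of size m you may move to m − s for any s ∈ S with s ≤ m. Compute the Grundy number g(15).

Grundy values for subtraction set {2, 5}:
k:     0  1  2  3  4  5  6  7  8  9 10 11 12 13 14 15
g(k):  0  0  1  1  0  2  1  0  0  1  1  0  2  1  0  0
So g(15) = 0.

0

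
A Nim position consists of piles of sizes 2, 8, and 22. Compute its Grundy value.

Compute the nim-sum pairwise:
2 ⊕ 8 = 10
10 ⊕ 22 = 28

28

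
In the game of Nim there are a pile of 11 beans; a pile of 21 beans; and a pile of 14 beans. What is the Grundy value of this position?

Nim-sum: 11 ^ 21 ^ 14 = 16.

16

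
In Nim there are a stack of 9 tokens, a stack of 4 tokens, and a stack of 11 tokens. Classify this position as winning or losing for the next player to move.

Compute the nim-sum pairwise:
9 ⊕ 4 = 13
13 ⊕ 11 = 6
The nim-sum is 6 ≠ 0, so this is an N-position: the player to move can win.

Winning position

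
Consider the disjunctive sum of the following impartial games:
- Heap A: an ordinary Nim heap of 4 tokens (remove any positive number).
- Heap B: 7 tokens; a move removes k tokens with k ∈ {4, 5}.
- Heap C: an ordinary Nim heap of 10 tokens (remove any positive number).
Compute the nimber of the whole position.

15

Heap A is a plain Nim heap of size 4, so its Grundy value is 4.
Grundy values for heap B (subtraction set {4, 5}):
k:     0  1  2  3  4  5  6  7
g(k):  0  0  0  0  1  1  1  1
So g(7) = 1.
Heap C is a plain Nim heap of size 10, so its Grundy value is 10.
By the Sprague-Grundy theorem, the Grundy value of a sum of independent games is the XOR of the component values.
Combined value = 4 ⊕ 1 ⊕ 10 = 15.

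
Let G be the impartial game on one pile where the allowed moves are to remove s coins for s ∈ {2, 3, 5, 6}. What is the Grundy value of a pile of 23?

Build the Grundy sequence with g(k) = mex{g(k−s) : s ∈ {2, 3, 5, 6}, s ≤ k}:
k:     0  1  2  3  4  5  6  7  8  9 10 11 12 13 14 15 16 17 18 19 20 21 22 23
g(k):  0  0  1  1  2  2  3  3  0  0  1  1  2  2  3  3  0  0  1  1  2  2  3  3
So g(23) = 3.

3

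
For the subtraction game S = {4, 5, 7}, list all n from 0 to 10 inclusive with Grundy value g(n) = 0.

0, 1, 2, 3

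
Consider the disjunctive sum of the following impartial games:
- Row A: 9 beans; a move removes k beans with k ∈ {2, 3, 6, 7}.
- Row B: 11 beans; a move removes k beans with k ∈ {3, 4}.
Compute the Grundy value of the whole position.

For row A, compute g(0), g(1), … with moves {2, 3, 6, 7}:
k:     0  1  2  3  4  5  6  7  8  9
g(k):  0  0  1  1  2  0  3  1  2  0
So g(9) = 0.
Build the Grundy sequence for row B with g(k) = mex{g(k−s) : s ∈ {3, 4}, s ≤ k}:
g(0) = mex{} = 0
g(1) = mex{} = 0
g(2) = mex{} = 0
g(3) = mex{0} = 1
g(4) = mex{0} = 1
g(5) = mex{0} = 1
g(6) = mex{0,1} = 2
g(7) = mex{1} = 0
g(8) = mex{1} = 0
g(9) = mex{1,2} = 0
g(10) = mex{0,2} = 1
g(11) = mex{0} = 1
So g(11) = 1.
The value of a disjunctive sum is the nim-sum of the parts.
Combined value = 0 ⊕ 1 = 1.

1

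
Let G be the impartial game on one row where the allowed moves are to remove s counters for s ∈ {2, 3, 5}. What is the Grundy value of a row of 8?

0

Compute g(0), g(1), … for moves {2, 3, 5}:
k:     0  1  2  3  4  5  6  7  8
g(k):  0  0  1  1  2  2  3  0  0
So g(8) = 0.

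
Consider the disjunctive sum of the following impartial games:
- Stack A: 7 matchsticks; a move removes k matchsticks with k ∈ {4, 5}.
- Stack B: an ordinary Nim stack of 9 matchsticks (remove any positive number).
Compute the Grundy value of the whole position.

8

Grundy values for stack A (subtraction set {4, 5}):
g(0) = mex{} = 0
g(1) = mex{} = 0
g(2) = mex{} = 0
g(3) = mex{} = 0
g(4) = mex{0} = 1
g(5) = mex{0} = 1
g(6) = mex{0} = 1
g(7) = mex{0} = 1
So g(7) = 1.
Stack B is a plain Nim stack of size 9, so its Grundy value is 9.
By the Sprague-Grundy theorem, the Grundy value of a sum of independent games is the XOR of the component values.
Combined value = 1 ⊕ 9 = 8.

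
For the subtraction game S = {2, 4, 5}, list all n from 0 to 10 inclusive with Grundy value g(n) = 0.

Compute g(0), g(1), … for moves {2, 4, 5}:
g(0) = mex{} = 0
g(1) = mex{} = 0
g(2) = mex{0} = 1
g(3) = mex{0} = 1
g(4) = mex{0,1} = 2
g(5) = mex{0,1} = 2
g(6) = mex{0,1,2} = 3
g(7) = mex{1,2} = 0
g(8) = mex{1,2,3} = 0
g(9) = mex{0,2} = 1
g(10) = mex{0,2,3} = 1
The P-positions (g = 0) in 0..10 are 0, 1, 7, 8.

0, 1, 7, 8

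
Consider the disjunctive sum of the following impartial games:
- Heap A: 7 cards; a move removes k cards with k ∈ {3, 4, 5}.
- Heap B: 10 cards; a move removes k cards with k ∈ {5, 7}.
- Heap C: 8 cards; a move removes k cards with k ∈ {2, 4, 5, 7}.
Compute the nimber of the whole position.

4

Build the Grundy sequence for heap A with g(k) = mex{g(k−s) : s ∈ {3, 4, 5}, s ≤ k}:
g(0) = mex{} = 0
g(1) = mex{} = 0
g(2) = mex{} = 0
g(3) = mex{0} = 1
g(4) = mex{0} = 1
g(5) = mex{0} = 1
g(6) = mex{0,1} = 2
g(7) = mex{0,1} = 2
So g(7) = 2.
For heap B, compute g(0), g(1), … with moves {5, 7}:
g(0) = mex{} = 0
g(1) = mex{} = 0
g(2) = mex{} = 0
g(3) = mex{} = 0
g(4) = mex{} = 0
g(5) = mex{0} = 1
g(6) = mex{0} = 1
g(7) = mex{0} = 1
g(8) = mex{0} = 1
g(9) = mex{0} = 1
g(10) = mex{0,1} = 2
So g(10) = 2.
Grundy values for heap C (subtraction set {2, 4, 5, 7}):
k:     0  1  2  3  4  5  6  7  8
g(k):  0  0  1  1  2  2  3  3  4
So g(8) = 4.
The value of a disjunctive sum is the nim-sum of the parts.
Combined value = 2 XOR 2 XOR 4 = 4.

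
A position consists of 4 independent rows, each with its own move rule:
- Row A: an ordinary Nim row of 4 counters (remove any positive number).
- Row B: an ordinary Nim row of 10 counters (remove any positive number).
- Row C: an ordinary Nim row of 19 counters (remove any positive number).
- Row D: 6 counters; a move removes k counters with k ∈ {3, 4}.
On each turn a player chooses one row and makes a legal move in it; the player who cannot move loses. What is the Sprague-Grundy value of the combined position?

31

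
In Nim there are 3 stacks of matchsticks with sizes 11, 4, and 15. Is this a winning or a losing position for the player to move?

Losing position

Nim-sum: 11 XOR 4 XOR 15 = 0.
The nim-sum is 0, so this is a P-position: the player to move is in a losing position under optimal play.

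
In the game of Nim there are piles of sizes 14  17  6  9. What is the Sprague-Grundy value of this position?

16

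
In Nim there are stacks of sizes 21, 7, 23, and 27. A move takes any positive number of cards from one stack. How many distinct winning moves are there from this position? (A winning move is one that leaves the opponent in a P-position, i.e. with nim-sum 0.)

3

Compute the nim-sum pairwise:
21 ^ 7 = 18
18 ^ 23 = 5
5 ^ 27 = 30
The overall nim-sum is X = 30. A stack of size p has a winning move iff p XOR X < p (reduce it to p XOR X).
  21: 21 XOR 30 = 11 < 21 — winning move (to 11).
  7: 7 XOR 30 = 25 ≥ 7 — no move.
  23: 23 XOR 30 = 9 < 23 — winning move (to 9).
  27: 27 XOR 30 = 5 < 27 — winning move (to 5).
That gives 3 winning moves.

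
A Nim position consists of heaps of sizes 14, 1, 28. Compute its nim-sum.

Nim-sum: 14 ^ 1 ^ 28 = 19.

19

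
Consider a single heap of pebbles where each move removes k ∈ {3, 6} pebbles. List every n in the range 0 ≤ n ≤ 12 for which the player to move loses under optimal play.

0, 1, 2, 9, 10, 11

Grundy values for subtraction set {3, 6}:
g(0) = mex{} = 0
g(1) = mex{} = 0
g(2) = mex{} = 0
g(3) = mex{0} = 1
g(4) = mex{0} = 1
g(5) = mex{0} = 1
g(6) = mex{0,1} = 2
g(7) = mex{0,1} = 2
g(8) = mex{0,1} = 2
g(9) = mex{1,2} = 0
g(10) = mex{1,2} = 0
g(11) = mex{1,2} = 0
g(12) = mex{0,2} = 1
The P-positions (g = 0) in 0..12 are 0, 1, 2, 9, 10, 11.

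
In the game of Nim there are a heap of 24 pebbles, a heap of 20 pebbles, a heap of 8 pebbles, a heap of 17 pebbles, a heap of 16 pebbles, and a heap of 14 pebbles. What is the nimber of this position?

Compute the nim-sum pairwise:
24 ^ 20 = 12
12 ^ 8 = 4
4 ^ 17 = 21
21 ^ 16 = 5
5 ^ 14 = 11

11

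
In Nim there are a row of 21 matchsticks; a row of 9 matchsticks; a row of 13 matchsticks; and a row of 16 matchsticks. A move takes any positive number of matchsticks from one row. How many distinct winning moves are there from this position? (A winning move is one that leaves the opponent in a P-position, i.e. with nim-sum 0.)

In binary:
  10101  (21)
  01001  (9)
  01101  (13)
  10000  (16)
  -----
  00001  (1)
The overall nim-sum is X = 1. A row of size p has a winning move iff p XOR X < p (reduce it to p XOR X).
  21: 21 XOR 1 = 20 < 21 — winning move (to 20).
  9: 9 XOR 1 = 8 < 9 — winning move (to 8).
  13: 13 XOR 1 = 12 < 13 — winning move (to 12).
  16: 16 XOR 1 = 17 ≥ 16 — no move.
That gives 3 winning moves.

3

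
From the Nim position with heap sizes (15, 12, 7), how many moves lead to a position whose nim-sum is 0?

3

In binary:
  1111  (15)
  1100  (12)
  0111  (7)
  ----
  0100  (4)
The overall nim-sum is X = 4. A heap of size p has a winning move iff p XOR X < p (reduce it to p XOR X).
  15: 15 XOR 4 = 11 < 15 — winning move (to 11).
  12: 12 XOR 4 = 8 < 12 — winning move (to 8).
  7: 7 XOR 4 = 3 < 7 — winning move (to 3).
That gives 3 winning moves.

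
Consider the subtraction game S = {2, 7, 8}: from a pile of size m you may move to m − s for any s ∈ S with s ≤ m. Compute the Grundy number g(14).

Grundy values for subtraction set {2, 7, 8}:
k:     0  1  2  3  4  5  6  7  8  9 10 11 12 13 14
g(k):  0  0  1  1  0  0  1  1  2  2  0  3  1  2  0
So g(14) = 0.

0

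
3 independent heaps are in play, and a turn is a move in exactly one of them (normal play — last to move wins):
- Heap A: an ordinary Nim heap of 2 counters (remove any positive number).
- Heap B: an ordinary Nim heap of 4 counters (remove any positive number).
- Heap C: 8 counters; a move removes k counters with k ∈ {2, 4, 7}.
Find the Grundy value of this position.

Heap A is a plain Nim heap of size 2, so its Grundy value is 2.
Heap B is a plain Nim heap of size 4, so its Grundy value is 4.
Build the Grundy sequence for heap C with g(k) = mex{g(k−s) : s ∈ {2, 4, 7}, s ≤ k}:
g(0) = mex{} = 0
g(1) = mex{} = 0
g(2) = mex{0} = 1
g(3) = mex{0} = 1
g(4) = mex{0,1} = 2
g(5) = mex{0,1} = 2
g(6) = mex{1,2} = 0
g(7) = mex{0,1,2} = 3
g(8) = mex{0,2} = 1
So g(8) = 1.
By the Sprague-Grundy theorem, the Grundy value of a sum of independent games is the XOR of the component values.
Combined value = 2 ⊕ 4 ⊕ 1 = 7.

7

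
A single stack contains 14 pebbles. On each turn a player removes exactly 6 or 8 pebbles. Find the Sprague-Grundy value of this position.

Compute g(0), g(1), … for moves {6, 8}:
g(0) = mex{} = 0
g(1) = mex{} = 0
g(2) = mex{} = 0
g(3) = mex{} = 0
g(4) = mex{} = 0
g(5) = mex{} = 0
g(6) = mex{0} = 1
g(7) = mex{0} = 1
g(8) = mex{0} = 1
g(9) = mex{0} = 1
g(10) = mex{0} = 1
g(11) = mex{0} = 1
g(12) = mex{0,1} = 2
g(13) = mex{0,1} = 2
g(14) = mex{1} = 0
So g(14) = 0.

0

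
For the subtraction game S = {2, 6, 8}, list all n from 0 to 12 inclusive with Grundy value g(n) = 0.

Build the Grundy sequence with g(k) = mex{g(k−s) : s ∈ {2, 6, 8}, s ≤ k}:
k:     0  1  2  3  4  5  6  7  8  9 10 11 12
g(k):  0  0  1  1  0  0  1  1  2  2  3  3  2
The P-positions (g = 0) in 0..12 are 0, 1, 4, 5.

0, 1, 4, 5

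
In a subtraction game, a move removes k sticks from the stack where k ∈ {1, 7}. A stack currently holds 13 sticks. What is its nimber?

1

Compute g(0), g(1), … for moves {1, 7}:
g(0) = mex{} = 0
g(1) = mex{0} = 1
g(2) = mex{1} = 0
g(3) = mex{0} = 1
g(4) = mex{1} = 0
g(5) = mex{0} = 1
g(6) = mex{1} = 0
g(7) = mex{0} = 1
g(8) = mex{1} = 0
g(9) = mex{0} = 1
g(10) = mex{1} = 0
g(11) = mex{0} = 1
g(12) = mex{1} = 0
g(13) = mex{0} = 1
So g(13) = 1.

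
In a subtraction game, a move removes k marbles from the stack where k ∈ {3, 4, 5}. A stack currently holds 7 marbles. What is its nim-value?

2

Grundy values for subtraction set {3, 4, 5}:
g(0) = mex{} = 0
g(1) = mex{} = 0
g(2) = mex{} = 0
g(3) = mex{0} = 1
g(4) = mex{0} = 1
g(5) = mex{0} = 1
g(6) = mex{0,1} = 2
g(7) = mex{0,1} = 2
So g(7) = 2.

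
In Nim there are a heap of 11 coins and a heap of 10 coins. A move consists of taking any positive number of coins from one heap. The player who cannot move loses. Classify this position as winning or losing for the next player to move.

Winning position

Nim-sum: 11 XOR 10 = 1.
The nim-sum is 1 ≠ 0, so this is an N-position: the player to move can win.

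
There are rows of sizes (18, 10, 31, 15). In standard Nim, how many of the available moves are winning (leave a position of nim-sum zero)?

3

Nim-sum: 18 ⊕ 10 ⊕ 31 ⊕ 15 = 8.
The overall nim-sum is X = 8. A row of size p has a winning move iff p XOR X < p (reduce it to p XOR X).
  18: 18 XOR 8 = 26 ≥ 18 — no move.
  10: 10 XOR 8 = 2 < 10 — winning move (to 2).
  31: 31 XOR 8 = 23 < 31 — winning move (to 23).
  15: 15 XOR 8 = 7 < 15 — winning move (to 7).
That gives 3 winning moves.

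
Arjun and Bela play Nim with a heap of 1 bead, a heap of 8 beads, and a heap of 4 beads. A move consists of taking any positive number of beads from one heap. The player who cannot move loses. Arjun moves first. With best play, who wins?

Compute the nim-sum pairwise:
1 XOR 8 = 9
9 XOR 4 = 13
The nim-sum is 13 ≠ 0, so this is an N-position: the player to move can win; Arjun has a winning move.

Arjun wins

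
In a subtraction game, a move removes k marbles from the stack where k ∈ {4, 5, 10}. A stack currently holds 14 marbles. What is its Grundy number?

3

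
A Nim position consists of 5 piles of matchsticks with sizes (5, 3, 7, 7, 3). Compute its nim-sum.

5

Write each in binary and XOR column by column:
  101  (5)
  011  (3)
  111  (7)
  111  (7)
  011  (3)
  ---
  101  (5)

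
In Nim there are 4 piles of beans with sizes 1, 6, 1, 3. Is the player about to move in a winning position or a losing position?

Compute the nim-sum pairwise:
1 ^ 6 = 7
7 ^ 1 = 6
6 ^ 3 = 5
The nim-sum is 5 ≠ 0, so this is an N-position: the player to move can win.

Winning position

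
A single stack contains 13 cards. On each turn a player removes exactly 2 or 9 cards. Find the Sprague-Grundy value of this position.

Grundy values for subtraction set {2, 9}:
k:     0  1  2  3  4  5  6  7  8  9 10 11 12 13
g(k):  0  0  1  1  0  0  1  1  0  2  1  0  0  1
So g(13) = 1.

1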